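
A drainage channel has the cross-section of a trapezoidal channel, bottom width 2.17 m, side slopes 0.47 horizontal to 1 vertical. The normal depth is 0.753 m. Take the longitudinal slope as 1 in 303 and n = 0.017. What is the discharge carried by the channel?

With bottom width b = 2.17 m and side slope z = 0.47: A = (b + zy)y = (2.17 + 0.47×0.753)×0.753 = 1.901 m²; P = b + 2y√(1+z²) = 2.17 + 2×0.753×1.105 = 3.834 m.
Hydraulic radius R = A/P = 1.901/3.834 = 0.4957 m.
Manning's equation: Q = (1/n) A R^(2/3) S^(1/2) = (1/0.017) × 1.901 × 0.4957^(2/3) × 0.0033^(1/2) = 4.02 m³/s.

Q = 4.02 m³/s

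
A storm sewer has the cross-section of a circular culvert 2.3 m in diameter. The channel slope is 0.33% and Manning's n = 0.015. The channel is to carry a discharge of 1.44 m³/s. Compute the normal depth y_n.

y_n = 0.562 m

Manning's equation rearranged: A R^(2/3) = nQ / (1·√S) = 0.015 × 1.44 / (√0.0033) = 0.376.
At y = 0.505 m: A R^(2/3) = 0.3037 — too small.
At y = 0.642 m: A R^(2/3) = 0.489 — too large.
At y = 0.562 m: A R^(2/3) = 0.3761 — matches.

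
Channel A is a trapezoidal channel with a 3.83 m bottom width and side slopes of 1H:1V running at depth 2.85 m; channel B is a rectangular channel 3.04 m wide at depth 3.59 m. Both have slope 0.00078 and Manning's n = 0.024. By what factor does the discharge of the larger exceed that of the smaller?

2.29

Channel A: With bottom width b = 3.83 m and side slope z = 1: A = (b + zy)y = (3.83 + 1×2.85)×2.85 = 19.04 m²; P = b + 2y√(1+z²) = 3.83 + 2×2.85×1.414 = 11.89 m. Hydraulic radius R = A/P = 19.04/11.89 = 1.601 m. Q_A = (1/0.024)·19.04·1.601^(2/3)·√0.00078 = 30.32 m³/s.
Channel B: Flow area A = b·y = 3.04 × 3.59 = 10.91 m². Wetted perimeter P = b + 2y = 3.04 + 2×3.59 = 10.22 m. Hydraulic radius R = A/P = 10.91/10.22 = 1.068 m. Q_B = (1/0.024)·10.91·1.068^(2/3)·√0.00078 = 13.27 m³/s.
The larger discharge is 30.32 m³/s and the smaller is 13.27 m³/s; the ratio is 2.29.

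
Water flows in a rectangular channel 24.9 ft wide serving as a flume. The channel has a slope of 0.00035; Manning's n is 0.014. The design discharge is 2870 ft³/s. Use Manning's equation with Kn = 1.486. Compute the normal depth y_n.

y_n = 15.9 ft

Manning's equation rearranged: A R^(2/3) = nQ / (1.486·√S) = 0.014 × 2870 / (1.486 × √0.00035) = 1445.
Try y = 13.5 ft: A R^(2/3) = 1168 — short.
Try y = 15.9 ft: A R^(2/3) = 1446 — ≈ 1445.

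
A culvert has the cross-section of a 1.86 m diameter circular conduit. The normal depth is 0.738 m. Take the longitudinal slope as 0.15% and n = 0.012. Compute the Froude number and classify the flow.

For a circular section of diameter D = 1.86 m at depth y = 0.738 m, the central angle is θ = 2 arccos(1 − 2y/D) = 2.726 rad. Then A = (D²/8)(θ − sin θ) = 1.004 m² and P = Dθ/2 = 2.535 m.
Hydraulic radius R = A/P = 1.004/2.535 = 0.3961 m.
V = (1/n) R^(2/3) √S = (1/0.012) × 0.3961^(2/3) × √0.0015 = 1.741 m/s. Hydraulic depth D_h = A/T = 1.004/1.82 = 0.5517 m.
Froude number Fr = V/√(g·D_h) = 1.741/√(9.81×0.5517) = 0.748, which is less than 1, so the flow is subcritical.

subcritical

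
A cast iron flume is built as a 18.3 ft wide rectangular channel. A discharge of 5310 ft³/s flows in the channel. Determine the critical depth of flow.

y_c = 13.8 ft

For a rectangular channel, critical depth y_c = (q²/g)^(1/3) where q = Q/b = 5310/18.3 = 290.2 ft²/s.
So y_c = (290.2²/32.2)^(1/3) = 13.8 ft.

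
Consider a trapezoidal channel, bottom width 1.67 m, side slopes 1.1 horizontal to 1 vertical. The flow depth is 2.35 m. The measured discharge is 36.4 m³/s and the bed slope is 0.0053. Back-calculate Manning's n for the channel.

n = 0.022

With bottom width b = 1.67 m and side slope z = 1.1: A = (b + zy)y = (1.67 + 1.1×2.35)×2.35 = 9.999 m²; P = b + 2y√(1+z²) = 1.67 + 2×2.35×1.487 = 8.657 m.
Hydraulic radius R = A/P = 9.999/8.657 = 1.155 m.
Rearranging Manning's equation: n = (1/Q) A R^(2/3) S^(1/2) = (1/36.4) × 9.999 × 1.155^(2/3) × √0.0053 = 0.022.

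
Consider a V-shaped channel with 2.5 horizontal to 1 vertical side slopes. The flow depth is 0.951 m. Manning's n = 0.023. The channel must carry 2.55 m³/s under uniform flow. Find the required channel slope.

For a triangular section with side slope z = 2.5: A = zy² = 2.5×0.951² = 2.261 m²; P = 2y√(1+z²) = 2×0.951×2.693 = 5.121 m.
Hydraulic radius R = A/P = 2.261/5.121 = 0.4415 m.
From Manning's equation, S = [nQ / (1 A R^(2/3))]² = [0.023 × 2.55 / (1 × 2.261 × 0.4415^(2/3))]² = 0.002.

S = 0.002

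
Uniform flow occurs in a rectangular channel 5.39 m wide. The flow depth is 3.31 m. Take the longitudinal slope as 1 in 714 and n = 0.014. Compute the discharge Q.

Flow area A = b·y = 5.39 × 3.31 = 17.84 m². Wetted perimeter P = b + 2y = 5.39 + 2×3.31 = 12.01 m.
Hydraulic radius R = A/P = 17.84/12.01 = 1.486 m.
Manning's equation: Q = (1/n) A R^(2/3) S^(1/2) = (1/0.014) × 17.84 × 1.486^(2/3) × 0.001401^(1/2) = 62.1 m³/s.

Q = 62.1 m³/s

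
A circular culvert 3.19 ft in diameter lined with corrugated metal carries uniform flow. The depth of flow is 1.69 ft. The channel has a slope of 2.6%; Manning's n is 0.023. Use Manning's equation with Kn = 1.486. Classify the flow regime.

For a circular section of diameter D = 3.19 ft at depth y = 1.69 ft, the central angle is θ = 2 arccos(1 − 2y/D) = 3.261 rad. Then A = (D²/8)(θ − sin θ) = 4.299 ft² and P = Dθ/2 = 5.201 ft.
Hydraulic radius R = A/P = 4.299/5.201 = 0.8266 ft.
V = (1.486/n) R^(2/3) √S = (1.486/0.023) × 0.8266^(2/3) × √0.026 = 9.176 ft/s. Hydraulic depth D_h = A/T = 4.299/3.184 = 1.35 ft.
Froude number Fr = V/√(g·D_h) = 9.176/√(32.2×1.35) = 1.39, which is greater than 1, so the flow is supercritical.

supercritical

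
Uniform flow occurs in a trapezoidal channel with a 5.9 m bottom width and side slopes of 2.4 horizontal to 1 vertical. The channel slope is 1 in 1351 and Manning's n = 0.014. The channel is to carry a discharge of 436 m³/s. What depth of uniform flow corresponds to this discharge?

y_n = 5.54 m

Manning's equation rearranged: A R^(2/3) = nQ / (1·√S) = 0.014 × 436 / (√0.0007402) = 224.4.
Trying y = 4.74 m: A R^(2/3) = 158 — too small.
Trying y = 6.49 m: A R^(2/3) = 322.2 — too large.
Trying y = 5.54 m: A R^(2/3) = 224.3 — ≈ 224.4.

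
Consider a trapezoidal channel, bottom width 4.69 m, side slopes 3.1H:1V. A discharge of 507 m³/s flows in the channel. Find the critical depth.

y_c = 4.89 m

At critical depth, Q² T / (g A³) = 1, i.e. A³/T = Q²/g = 507²/9.81 = 26200.
At y = 3.53 m: A³/T = 6324 — low.
At y = 4.89 m: A³/T = 26120 — ≈ 26200.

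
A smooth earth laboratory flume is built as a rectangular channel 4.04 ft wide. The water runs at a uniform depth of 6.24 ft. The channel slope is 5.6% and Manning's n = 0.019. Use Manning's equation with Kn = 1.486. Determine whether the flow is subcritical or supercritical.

supercritical

Flow area A = b·y = 4.04 × 6.24 = 25.21 ft². Wetted perimeter P = b + 2y = 4.04 + 2×6.24 = 16.52 ft.
Hydraulic radius R = A/P = 25.21/16.52 = 1.526 ft.
V = (1.486/n) R^(2/3) √S = (1.486/0.019) × 1.526^(2/3) × √0.056 = 24.53 ft/s. Hydraulic depth D_h = A/T = 25.21/4.04 = 6.24 ft.
Froude number Fr = V/√(g·D_h) = 24.53/√(32.2×6.24) = 1.73, which is greater than 1, so the flow is supercritical.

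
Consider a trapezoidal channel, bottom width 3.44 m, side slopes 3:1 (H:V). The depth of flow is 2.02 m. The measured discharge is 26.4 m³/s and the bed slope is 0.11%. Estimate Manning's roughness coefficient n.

n = 0.027

With bottom width b = 3.44 m and side slope z = 3: A = (b + zy)y = (3.44 + 3×2.02)×2.02 = 19.19 m²; P = b + 2y√(1+z²) = 3.44 + 2×2.02×3.162 = 16.22 m.
Hydraulic radius R = A/P = 19.19/16.22 = 1.183 m.
Rearranging Manning's equation: n = (1/Q) A R^(2/3) S^(1/2) = (1/26.4) × 19.19 × 1.183^(2/3) × √0.0011 = 0.027.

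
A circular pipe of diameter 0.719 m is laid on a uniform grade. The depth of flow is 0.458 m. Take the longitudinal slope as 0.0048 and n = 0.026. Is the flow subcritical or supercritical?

subcritical

For a circular section of diameter D = 0.719 m at depth y = 0.458 m, the central angle is θ = 2 arccos(1 − 2y/D) = 3.697 rad. Then A = (D²/8)(θ − sin θ) = 0.2729 m² and P = Dθ/2 = 1.329 m.
Hydraulic radius R = A/P = 0.2729/1.329 = 0.2054 m.
V = (1/n) R^(2/3) √S = (1/0.026) × 0.2054^(2/3) × √0.0048 = 0.9276 m/s. Hydraulic depth D_h = A/T = 0.2729/0.6915 = 0.3947 m.
Froude number Fr = V/√(g·D_h) = 0.9276/√(9.81×0.3947) = 0.471, which is less than 1, so the flow is subcritical.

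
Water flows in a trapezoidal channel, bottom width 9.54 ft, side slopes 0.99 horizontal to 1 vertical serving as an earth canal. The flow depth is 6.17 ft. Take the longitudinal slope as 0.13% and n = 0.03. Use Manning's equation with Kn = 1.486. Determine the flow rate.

Q = 404 ft³/s

With bottom width b = 9.54 ft and side slope z = 0.99: A = (b + zy)y = (9.54 + 0.99×6.17)×6.17 = 96.55 ft²; P = b + 2y√(1+z²) = 9.54 + 2×6.17×1.407 = 26.9 ft.
Hydraulic radius R = A/P = 96.55/26.9 = 3.589 ft.
Manning's equation: Q = (1.486/n) A R^(2/3) S^(1/2) = (1.486/0.03) × 96.55 × 3.589^(2/3) × 0.0013^(1/2) = 404 ft³/s.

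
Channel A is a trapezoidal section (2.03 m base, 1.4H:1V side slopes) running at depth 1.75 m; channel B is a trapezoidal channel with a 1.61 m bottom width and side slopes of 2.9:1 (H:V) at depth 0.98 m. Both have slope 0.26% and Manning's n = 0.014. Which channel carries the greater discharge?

channel A

Channel A: With bottom width b = 2.03 m and side slope z = 1.4: A = (b + zy)y = (2.03 + 1.4×1.75)×1.75 = 7.84 m²; P = b + 2y√(1+z²) = 2.03 + 2×1.75×1.72 = 8.052 m. Hydraulic radius R = A/P = 7.84/8.052 = 0.9737 m. Q_A = (1/0.014)·7.84·0.9737^(2/3)·√0.0026 = 28.05 m³/s.
Channel B: With bottom width b = 1.61 m and side slope z = 2.9: A = (b + zy)y = (1.61 + 2.9×0.98)×0.98 = 4.363 m²; P = b + 2y√(1+z²) = 1.61 + 2×0.98×3.068 = 7.622 m. Hydraulic radius R = A/P = 4.363/7.622 = 0.5724 m. Q_B = (1/0.014)·4.363·0.5724^(2/3)·√0.0026 = 10.95 m³/s.
Q_A = 28.05 m³/s vs Q_B = 10.95 m³/s, so channel A carries more.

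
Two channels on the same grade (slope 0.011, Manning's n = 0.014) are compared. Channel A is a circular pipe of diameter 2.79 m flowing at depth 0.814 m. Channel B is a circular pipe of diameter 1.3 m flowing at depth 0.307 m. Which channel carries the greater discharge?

channel A

Channel A: For a circular section of diameter D = 2.79 m at depth y = 0.814 m, the central angle is θ = 2 arccos(1 − 2y/D) = 2.282 rad. Then A = (D²/8)(θ − sin θ) = 1.484 m² and P = Dθ/2 = 3.184 m. Hydraulic radius R = A/P = 1.484/3.184 = 0.4661 m. Q_A = (1/0.014)·1.484·0.4661^(2/3)·√0.011 = 6.683 m³/s.
Channel B: For a circular section of diameter D = 1.3 m at depth y = 0.307 m, the central angle is θ = 2 arccos(1 − 2y/D) = 2.03 rad. Then A = (D²/8)(θ − sin θ) = 0.2394 m² and P = Dθ/2 = 1.319 m. Hydraulic radius R = A/P = 0.2394/1.319 = 0.1815 m. Q_B = (1/0.014)·0.2394·0.1815^(2/3)·√0.011 = 0.5749 m³/s.
Q_A = 6.683 m³/s vs Q_B = 0.5749 m³/s, so channel A carries more.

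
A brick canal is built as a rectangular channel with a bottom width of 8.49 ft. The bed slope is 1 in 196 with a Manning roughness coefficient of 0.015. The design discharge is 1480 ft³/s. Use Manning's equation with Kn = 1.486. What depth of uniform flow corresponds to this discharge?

Manning's equation rearranged: A R^(2/3) = nQ / (1.486·√S) = 0.015 × 1480 / (1.486 × √0.005102) = 209.2.
Try y = 8.92 ft: A R^(2/3) = 153.2 — too small.
Try y = 11.6 ft: A R^(2/3) = 209.7 — matches.

y_n = 11.6 ft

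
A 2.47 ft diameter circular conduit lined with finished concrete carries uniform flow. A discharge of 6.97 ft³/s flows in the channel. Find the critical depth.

At critical depth, Q² T / (g A³) = 1, i.e. A³/T = Q²/g = 6.97²/32.2 = 1.509.
At y = 1.09 ft: A³/T = 3.453 — too large.
At y = 0.607 ft: A³/T = 0.3595 — too small.
At y = 0.879 ft: A³/T = 1.511 — close enough.

y_c = 0.879 ft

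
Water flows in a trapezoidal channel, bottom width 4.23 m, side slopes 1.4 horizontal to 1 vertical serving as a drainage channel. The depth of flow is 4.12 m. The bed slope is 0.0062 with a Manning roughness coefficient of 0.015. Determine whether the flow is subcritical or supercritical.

supercritical

With bottom width b = 4.23 m and side slope z = 1.4: A = (b + zy)y = (4.23 + 1.4×4.12)×4.12 = 41.19 m²; P = b + 2y√(1+z²) = 4.23 + 2×4.12×1.72 = 18.41 m.
Hydraulic radius R = A/P = 41.19/18.41 = 2.238 m.
V = (1/n) R^(2/3) √S = (1/0.015) × 2.238^(2/3) × √0.0062 = 8.981 m/s. Hydraulic depth D_h = A/T = 41.19/15.77 = 2.613 m.
Froude number Fr = V/√(g·D_h) = 8.981/√(9.81×2.613) = 1.77, which is greater than 1, so the flow is supercritical.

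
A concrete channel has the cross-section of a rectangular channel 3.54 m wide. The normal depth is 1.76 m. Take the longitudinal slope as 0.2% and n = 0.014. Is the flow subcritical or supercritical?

Flow area A = b·y = 3.54 × 1.76 = 6.23 m². Wetted perimeter P = b + 2y = 3.54 + 2×1.76 = 7.06 m.
Hydraulic radius R = A/P = 6.23/7.06 = 0.8825 m.
V = (1/n) R^(2/3) √S = (1/0.014) × 0.8825^(2/3) × √0.002 = 2.939 m/s. Hydraulic depth D_h = A/T = 6.23/3.54 = 1.76 m.
Froude number Fr = V/√(g·D_h) = 2.939/√(9.81×1.76) = 0.707, which is less than 1, so the flow is subcritical.

subcritical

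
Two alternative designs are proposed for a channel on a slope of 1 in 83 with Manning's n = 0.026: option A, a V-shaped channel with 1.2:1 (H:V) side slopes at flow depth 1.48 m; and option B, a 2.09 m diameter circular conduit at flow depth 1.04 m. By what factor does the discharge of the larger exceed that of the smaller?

Channel A: For a triangular section with side slope z = 1.2: A = zy² = 1.2×1.48² = 2.628 m²; P = 2y√(1+z²) = 2×1.48×1.562 = 4.624 m. Hydraulic radius R = A/P = 2.628/4.624 = 0.5685 m. Q_A = (1/0.026)·2.628·0.5685^(2/3)·√0.01205 = 7.615 m³/s.
Channel B: For a circular section of diameter D = 2.09 m at depth y = 1.04 m, the central angle is θ = 2 arccos(1 − 2y/D) = 3.132 rad. Then A = (D²/8)(θ − sin θ) = 1.705 m² and P = Dθ/2 = 3.273 m. Hydraulic radius R = A/P = 1.705/3.273 = 0.5209 m. Q_B = (1/0.026)·1.705·0.5209^(2/3)·√0.01205 = 4.66 m³/s.
The larger discharge is 7.615 m³/s and the smaller is 4.66 m³/s; the ratio is 1.63.

1.63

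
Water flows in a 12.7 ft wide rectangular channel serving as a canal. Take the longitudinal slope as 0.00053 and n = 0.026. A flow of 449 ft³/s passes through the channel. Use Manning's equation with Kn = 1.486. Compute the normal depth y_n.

y_n = 10.7 ft

Manning's equation rearranged: A R^(2/3) = nQ / (1.486·√S) = 0.026 × 449 / (1.486 × √0.00053) = 341.2.
Try y = 7.68 ft: A R^(2/3) = 223.8 — too small.
Try y = 11.6 ft: A R^(2/3) = 377.6 — too large.
Try y = 10.7 ft: A R^(2/3) = 341.6 — ≈ 341.2.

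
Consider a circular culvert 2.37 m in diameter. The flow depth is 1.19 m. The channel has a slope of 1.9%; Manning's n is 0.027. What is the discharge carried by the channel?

For a circular section of diameter D = 2.37 m at depth y = 1.19 m, the central angle is θ = 2 arccos(1 − 2y/D) = 3.15 rad. Then A = (D²/8)(θ − sin θ) = 2.218 m² and P = Dθ/2 = 3.733 m.
Hydraulic radius R = A/P = 2.218/3.733 = 0.5941 m.
Manning's equation: Q = (1/n) A R^(2/3) S^(1/2) = (1/0.027) × 2.218 × 0.5941^(2/3) × 0.019^(1/2) = 8 m³/s.

Q = 8 m³/s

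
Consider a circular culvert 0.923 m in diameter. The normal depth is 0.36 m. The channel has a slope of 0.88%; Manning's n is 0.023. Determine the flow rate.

Q = 0.33 m³/s

For a circular section of diameter D = 0.923 m at depth y = 0.36 m, the central angle is θ = 2 arccos(1 − 2y/D) = 2.698 rad. Then A = (D²/8)(θ − sin θ) = 0.2416 m² and P = Dθ/2 = 1.245 m.
Hydraulic radius R = A/P = 0.2416/1.245 = 0.1941 m.
Manning's equation: Q = (1/n) A R^(2/3) S^(1/2) = (1/0.023) × 0.2416 × 0.1941^(2/3) × 0.0088^(1/2) = 0.33 m³/s.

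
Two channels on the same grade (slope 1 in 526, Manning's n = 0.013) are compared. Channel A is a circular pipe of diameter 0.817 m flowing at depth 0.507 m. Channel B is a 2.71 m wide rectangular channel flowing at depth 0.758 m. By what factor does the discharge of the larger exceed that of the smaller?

9.88

Channel A: For a circular section of diameter D = 0.817 m at depth y = 0.507 m, the central angle is θ = 2 arccos(1 − 2y/D) = 3.629 rad. Then A = (D²/8)(θ − sin θ) = 0.3418 m² and P = Dθ/2 = 1.482 m. Hydraulic radius R = A/P = 0.3418/1.482 = 0.2306 m. Q_A = (1/0.013)·0.3418·0.2306^(2/3)·√0.001901 = 0.4311 m³/s.
Channel B: Flow area A = b·y = 2.71 × 0.758 = 2.054 m². Wetted perimeter P = b + 2y = 2.71 + 2×0.758 = 4.226 m. Hydraulic radius R = A/P = 2.054/4.226 = 0.4861 m. Q_B = (1/0.013)·2.054·0.4861^(2/3)·√0.001901 = 4.259 m³/s.
The larger discharge is 4.259 m³/s and the smaller is 0.4311 m³/s; the ratio is 9.88.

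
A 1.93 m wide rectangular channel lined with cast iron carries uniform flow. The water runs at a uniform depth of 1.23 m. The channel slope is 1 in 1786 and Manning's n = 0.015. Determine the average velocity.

Flow area A = b·y = 1.93 × 1.23 = 2.374 m². Wetted perimeter P = b + 2y = 1.93 + 2×1.23 = 4.39 m.
Hydraulic radius R = A/P = 2.374/4.39 = 0.5408 m.
From Manning's equation, V = (1/n) R^(2/3) S^(1/2) = (1/0.015) × 0.5408^(2/3) × 0.0005599^(1/2) = 1.05 m/s.

V = 1.05 m/s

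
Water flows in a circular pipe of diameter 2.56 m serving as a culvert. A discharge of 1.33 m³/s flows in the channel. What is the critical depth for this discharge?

y_c = 0.504 m

At critical depth, Q² T / (g A³) = 1, i.e. A³/T = Q²/g = 1.33²/9.81 = 0.1803.
Try y = 0.443 m: A³/T = 0.1089 — short.
Try y = 0.64 m: A³/T = 0.4596 — over.
Try y = 0.504 m: A³/T = 0.1807 — close enough.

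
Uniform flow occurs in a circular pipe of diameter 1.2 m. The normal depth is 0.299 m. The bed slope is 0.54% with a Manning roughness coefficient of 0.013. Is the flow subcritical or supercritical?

For a circular section of diameter D = 1.2 m at depth y = 0.299 m, the central angle is θ = 2 arccos(1 − 2y/D) = 2.091 rad. Then A = (D²/8)(θ − sin θ) = 0.2201 m² and P = Dθ/2 = 1.254 m.
Hydraulic radius R = A/P = 0.2201/1.254 = 0.1754 m.
V = (1/n) R^(2/3) √S = (1/0.013) × 0.1754^(2/3) × √0.0054 = 1.772 m/s. Hydraulic depth D_h = A/T = 0.2201/1.038 = 0.212 m.
Froude number Fr = V/√(g·D_h) = 1.772/√(9.81×0.212) = 1.23, which is greater than 1, so the flow is supercritical.

supercritical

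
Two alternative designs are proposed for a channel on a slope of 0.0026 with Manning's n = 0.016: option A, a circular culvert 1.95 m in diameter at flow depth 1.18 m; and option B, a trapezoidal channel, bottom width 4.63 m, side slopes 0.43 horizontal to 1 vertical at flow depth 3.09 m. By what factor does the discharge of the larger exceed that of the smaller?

Channel A: For a circular section of diameter D = 1.95 m at depth y = 1.18 m, the central angle is θ = 2 arccos(1 − 2y/D) = 3.565 rad. Then A = (D²/8)(θ − sin θ) = 1.89 m² and P = Dθ/2 = 3.476 m. Hydraulic radius R = A/P = 1.89/3.476 = 0.5437 m. Q_A = (1/0.016)·1.89·0.5437^(2/3)·√0.0026 = 4.012 m³/s.
Channel B: With bottom width b = 4.63 m and side slope z = 0.43: A = (b + zy)y = (4.63 + 0.43×3.09)×3.09 = 18.41 m²; P = b + 2y√(1+z²) = 4.63 + 2×3.09×1.089 = 11.36 m. Hydraulic radius R = A/P = 18.41/11.36 = 1.621 m. Q_B = (1/0.016)·18.41·1.621^(2/3)·√0.0026 = 80.98 m³/s.
The larger discharge is 80.98 m³/s and the smaller is 4.012 m³/s; the ratio is 20.2.

20.2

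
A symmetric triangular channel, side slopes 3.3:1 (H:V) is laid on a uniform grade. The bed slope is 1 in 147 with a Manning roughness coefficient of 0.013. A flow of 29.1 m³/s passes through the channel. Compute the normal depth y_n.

Manning's equation rearranged: A R^(2/3) = nQ / (1·√S) = 0.013 × 29.1 / (√0.006803) = 4.587.
Trying y = 1.09 m: A R^(2/3) = 2.54 — too small.
Trying y = 1.51 m: A R^(2/3) = 6.059 — too large.
Trying y = 1.36 m: A R^(2/3) = 4.584 — close enough.

y_n = 1.36 m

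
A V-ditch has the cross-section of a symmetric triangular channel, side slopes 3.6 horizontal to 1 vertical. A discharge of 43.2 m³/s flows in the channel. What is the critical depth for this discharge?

At critical depth, Q² T / (g A³) = 1, i.e. A³/T = Q²/g = 43.2²/9.81 = 190.2.
Trying y = 1.57 m: A³/T = 61.81 — short.
Trying y = 2.32 m: A³/T = 435.5 — over.
Trying y = 1.97 m: A³/T = 192.3 — close enough.

y_c = 1.97 m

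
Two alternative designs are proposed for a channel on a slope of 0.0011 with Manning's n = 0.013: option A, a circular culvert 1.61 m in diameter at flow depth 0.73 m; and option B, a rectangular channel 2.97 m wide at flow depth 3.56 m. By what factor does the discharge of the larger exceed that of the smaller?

Channel A: For a circular section of diameter D = 1.61 m at depth y = 0.73 m, the central angle is θ = 2 arccos(1 − 2y/D) = 2.955 rad. Then A = (D²/8)(θ − sin θ) = 0.8973 m² and P = Dθ/2 = 2.379 m. Hydraulic radius R = A/P = 0.8973/2.379 = 0.3772 m. Q_A = (1/0.013)·0.8973·0.3772^(2/3)·√0.0011 = 1.195 m³/s.
Channel B: Flow area A = b·y = 2.97 × 3.56 = 10.57 m². Wetted perimeter P = b + 2y = 2.97 + 2×3.56 = 10.09 m. Hydraulic radius R = A/P = 10.57/10.09 = 1.048 m. Q_B = (1/0.013)·10.57·1.048^(2/3)·√0.0011 = 27.83 m³/s.
The larger discharge is 27.83 m³/s and the smaller is 1.195 m³/s; the ratio is 23.3.

23.3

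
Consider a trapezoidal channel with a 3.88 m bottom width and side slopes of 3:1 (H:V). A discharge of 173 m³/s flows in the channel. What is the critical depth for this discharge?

y_c = 3.1 m

At critical depth, Q² T / (g A³) = 1, i.e. A³/T = Q²/g = 173²/9.81 = 3051.
Trying y = 2.53 m: A³/T = 1282 — low.
Trying y = 3.1 m: A³/T = 3034 — close enough.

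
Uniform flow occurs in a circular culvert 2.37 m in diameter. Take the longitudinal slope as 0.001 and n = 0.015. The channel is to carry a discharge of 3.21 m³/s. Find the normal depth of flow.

Manning's equation rearranged: A R^(2/3) = nQ / (1·√S) = 0.015 × 3.21 / (√0.001) = 1.523.
Trying y = 1.38 m: A R^(2/3) = 1.996 — over.
Trying y = 1.17 m: A R^(2/3) = 1.523 — close enough.

y_n = 1.17 m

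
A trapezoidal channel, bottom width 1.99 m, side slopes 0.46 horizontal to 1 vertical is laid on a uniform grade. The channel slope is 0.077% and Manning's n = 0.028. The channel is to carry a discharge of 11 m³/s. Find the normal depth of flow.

y_n = 2.98 m

Manning's equation rearranged: A R^(2/3) = nQ / (1·√S) = 0.028 × 11 / (√0.00077) = 11.1.
At y = 2.55 m: A R^(2/3) = 8.389 — short.
At y = 2.98 m: A R^(2/3) = 11.13 — close enough.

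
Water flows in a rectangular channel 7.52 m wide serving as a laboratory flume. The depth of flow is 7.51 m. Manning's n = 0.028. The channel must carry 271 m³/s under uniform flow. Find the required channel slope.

S = 0.0053

Flow area A = b·y = 7.52 × 7.51 = 56.48 m². Wetted perimeter P = b + 2y = 7.52 + 2×7.51 = 22.54 m.
Hydraulic radius R = A/P = 56.48/22.54 = 2.506 m.
From Manning's equation, S = [nQ / (1 A R^(2/3))]² = [0.028 × 271 / (1 × 56.48 × 2.506^(2/3))]² = 0.0053.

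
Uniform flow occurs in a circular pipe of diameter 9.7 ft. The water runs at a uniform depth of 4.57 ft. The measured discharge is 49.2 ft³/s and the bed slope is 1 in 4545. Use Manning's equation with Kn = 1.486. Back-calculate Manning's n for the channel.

n = 0.027

For a circular section of diameter D = 9.7 ft at depth y = 4.57 ft, the central angle is θ = 2 arccos(1 − 2y/D) = 3.026 rad. Then A = (D²/8)(θ − sin θ) = 34.23 ft² and P = Dθ/2 = 14.68 ft.
Hydraulic radius R = A/P = 34.23/14.68 = 2.333 ft.
Rearranging Manning's equation: n = (1.486/Q) A R^(2/3) S^(1/2) = (1.486/49.2) × 34.23 × 2.333^(2/3) × √0.00022 = 0.027.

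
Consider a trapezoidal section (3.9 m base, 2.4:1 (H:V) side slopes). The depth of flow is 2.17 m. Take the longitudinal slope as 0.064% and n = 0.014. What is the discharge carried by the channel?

With bottom width b = 3.9 m and side slope z = 2.4: A = (b + zy)y = (3.9 + 2.4×2.17)×2.17 = 19.76 m²; P = b + 2y√(1+z²) = 3.9 + 2×2.17×2.6 = 15.18 m.
Hydraulic radius R = A/P = 19.76/15.18 = 1.302 m.
Manning's equation: Q = (1/n) A R^(2/3) S^(1/2) = (1/0.014) × 19.76 × 1.302^(2/3) × 0.00064^(1/2) = 42.6 m³/s.

Q = 42.6 m³/s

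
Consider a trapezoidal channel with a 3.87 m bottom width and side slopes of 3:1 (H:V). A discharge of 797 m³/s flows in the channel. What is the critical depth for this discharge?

y_c = 6.18 m

At critical depth, Q² T / (g A³) = 1, i.e. A³/T = Q²/g = 797²/9.81 = 64750.
At y = 7.33 m: A³/T = 142300 — high.
At y = 4.81 m: A³/T = 20840 — low.
At y = 6.18 m: A³/T = 64870 — ≈ 64750.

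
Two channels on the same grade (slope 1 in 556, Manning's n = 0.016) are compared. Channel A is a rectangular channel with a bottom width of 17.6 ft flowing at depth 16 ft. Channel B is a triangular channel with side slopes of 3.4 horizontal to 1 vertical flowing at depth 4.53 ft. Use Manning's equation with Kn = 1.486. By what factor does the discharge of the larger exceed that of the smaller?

Channel A: Flow area A = b·y = 17.6 × 16 = 281.6 ft². Wetted perimeter P = b + 2y = 17.6 + 2×16 = 49.6 ft. Hydraulic radius R = A/P = 281.6/49.6 = 5.677 ft. Q_A = (1.486/0.016)·281.6·5.677^(2/3)·√0.001799 = 3530 ft³/s.
Channel B: For a triangular section with side slope z = 3.4: A = zy² = 3.4×4.53² = 69.77 ft²; P = 2y√(1+z²) = 2×4.53×3.544 = 32.11 ft. Hydraulic radius R = A/P = 69.77/32.11 = 2.173 ft. Q_B = (1.486/0.016)·69.77·2.173^(2/3)·√0.001799 = 461 ft³/s.
The larger discharge is 3530 ft³/s and the smaller is 461 ft³/s; the ratio is 7.66.

7.66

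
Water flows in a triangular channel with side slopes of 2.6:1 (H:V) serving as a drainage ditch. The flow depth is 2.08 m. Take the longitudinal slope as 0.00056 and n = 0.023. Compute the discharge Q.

For a triangular section with side slope z = 2.6: A = zy² = 2.6×2.08² = 11.25 m²; P = 2y√(1+z²) = 2×2.08×2.786 = 11.59 m.
Hydraulic radius R = A/P = 11.25/11.59 = 0.9707 m.
Manning's equation: Q = (1/n) A R^(2/3) S^(1/2) = (1/0.023) × 11.25 × 0.9707^(2/3) × 0.00056^(1/2) = 11.3 m³/s.

Q = 11.3 m³/s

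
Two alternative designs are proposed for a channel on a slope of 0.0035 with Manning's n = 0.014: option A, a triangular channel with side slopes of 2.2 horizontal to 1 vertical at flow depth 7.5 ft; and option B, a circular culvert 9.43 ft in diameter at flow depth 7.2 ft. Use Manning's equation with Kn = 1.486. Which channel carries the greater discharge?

Channel A: For a triangular section with side slope z = 2.2: A = zy² = 2.2×7.5² = 123.8 ft²; P = 2y√(1+z²) = 2×7.5×2.417 = 36.25 ft. Hydraulic radius R = A/P = 123.8/36.25 = 3.414 ft. Q_A = (1.486/0.014)·123.8·3.414^(2/3)·√0.0035 = 1762 ft³/s.
Channel B: For a circular section of diameter D = 9.43 ft at depth y = 7.2 ft, the central angle is θ = 2 arccos(1 − 2y/D) = 4.252 rad. Then A = (D²/8)(θ − sin θ) = 57.22 ft² and P = Dθ/2 = 20.05 ft. Hydraulic radius R = A/P = 57.22/20.05 = 2.854 ft. Q_B = (1.486/0.014)·57.22·2.854^(2/3)·√0.0035 = 723 ft³/s.
Q_A = 1762 ft³/s vs Q_B = 723 ft³/s, so channel A carries more.

channel A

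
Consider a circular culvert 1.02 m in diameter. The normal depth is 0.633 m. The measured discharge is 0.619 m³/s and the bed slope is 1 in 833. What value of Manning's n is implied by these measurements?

For a circular section of diameter D = 1.02 m at depth y = 0.633 m, the central angle is θ = 2 arccos(1 − 2y/D) = 3.629 rad. Then A = (D²/8)(θ − sin θ) = 0.5328 m² and P = Dθ/2 = 1.851 m.
Hydraulic radius R = A/P = 0.5328/1.851 = 0.2879 m.
Rearranging Manning's equation: n = (1/Q) A R^(2/3) S^(1/2) = (1/0.619) × 0.5328 × 0.2879^(2/3) × √0.0012 = 0.013.

n = 0.013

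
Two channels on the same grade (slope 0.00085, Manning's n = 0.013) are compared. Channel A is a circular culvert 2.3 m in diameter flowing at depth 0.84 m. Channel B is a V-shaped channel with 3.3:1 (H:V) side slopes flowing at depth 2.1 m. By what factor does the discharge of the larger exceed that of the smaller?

Channel A: For a circular section of diameter D = 2.3 m at depth y = 0.84 m, the central angle is θ = 2 arccos(1 − 2y/D) = 2.596 rad. Then A = (D²/8)(θ − sin θ) = 1.373 m² and P = Dθ/2 = 2.985 m. Hydraulic radius R = A/P = 1.373/2.985 = 0.46 m. Q_A = (1/0.013)·1.373·0.46^(2/3)·√0.00085 = 1.835 m³/s.
Channel B: For a triangular section with side slope z = 3.3: A = zy² = 3.3×2.1² = 14.55 m²; P = 2y√(1+z²) = 2×2.1×3.448 = 14.48 m. Hydraulic radius R = A/P = 14.55/14.48 = 1.005 m. Q_B = (1/0.013)·14.55·1.005^(2/3)·√0.00085 = 32.74 m³/s.
The larger discharge is 32.74 m³/s and the smaller is 1.835 m³/s; the ratio is 17.8.

17.8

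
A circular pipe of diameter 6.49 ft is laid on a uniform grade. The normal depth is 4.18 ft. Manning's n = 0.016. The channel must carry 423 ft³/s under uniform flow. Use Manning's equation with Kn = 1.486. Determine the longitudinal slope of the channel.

S = 0.0178

For a circular section of diameter D = 6.49 ft at depth y = 4.18 ft, the central angle is θ = 2 arccos(1 − 2y/D) = 3.726 rad. Then A = (D²/8)(θ − sin θ) = 22.52 ft² and P = Dθ/2 = 12.09 ft.
Hydraulic radius R = A/P = 22.52/12.09 = 1.863 ft.
From Manning's equation, S = [nQ / (1.486 A R^(2/3))]² = [0.016 × 423 / (1.486 × 22.52 × 1.863^(2/3))]² = 0.0178.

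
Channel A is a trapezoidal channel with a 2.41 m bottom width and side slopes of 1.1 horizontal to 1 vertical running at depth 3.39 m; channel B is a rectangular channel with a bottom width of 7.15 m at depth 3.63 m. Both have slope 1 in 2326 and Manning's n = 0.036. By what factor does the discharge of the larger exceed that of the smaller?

1.31

Channel A: With bottom width b = 2.41 m and side slope z = 1.1: A = (b + zy)y = (2.41 + 1.1×3.39)×3.39 = 20.81 m²; P = b + 2y√(1+z²) = 2.41 + 2×3.39×1.487 = 12.49 m. Hydraulic radius R = A/P = 20.81/12.49 = 1.666 m. Q_A = (1/0.036)·20.81·1.666^(2/3)·√0.0004299 = 16.85 m³/s.
Channel B: Flow area A = b·y = 7.15 × 3.63 = 25.95 m². Wetted perimeter P = b + 2y = 7.15 + 2×3.63 = 14.41 m. Hydraulic radius R = A/P = 25.95/14.41 = 1.801 m. Q_B = (1/0.036)·25.95·1.801^(2/3)·√0.0004299 = 22.13 m³/s.
The larger discharge is 22.13 m³/s and the smaller is 16.85 m³/s; the ratio is 1.31.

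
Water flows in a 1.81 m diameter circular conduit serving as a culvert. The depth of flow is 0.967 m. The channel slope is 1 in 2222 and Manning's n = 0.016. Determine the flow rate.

For a circular section of diameter D = 1.81 m at depth y = 0.967 m, the central angle is θ = 2 arccos(1 − 2y/D) = 3.279 rad. Then A = (D²/8)(θ − sin θ) = 1.399 m² and P = Dθ/2 = 2.967 m.
Hydraulic radius R = A/P = 1.399/2.967 = 0.4714 m.
Manning's equation: Q = (1/n) A R^(2/3) S^(1/2) = (1/0.016) × 1.399 × 0.4714^(2/3) × 0.00045^(1/2) = 1.12 m³/s.

Q = 1.12 m³/s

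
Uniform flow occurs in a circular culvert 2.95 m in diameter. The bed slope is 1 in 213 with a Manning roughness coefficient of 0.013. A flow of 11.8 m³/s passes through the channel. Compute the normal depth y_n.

Manning's equation rearranged: A R^(2/3) = nQ / (1·√S) = 0.013 × 11.8 / (√0.004695) = 2.239.
Try y = 1.06 m: A R^(2/3) = 1.541 — low.
Try y = 1.59 m: A R^(2/3) = 3.162 — high.
Try y = 1.3 m: A R^(2/3) = 2.239 — matches.

y_n = 1.3 m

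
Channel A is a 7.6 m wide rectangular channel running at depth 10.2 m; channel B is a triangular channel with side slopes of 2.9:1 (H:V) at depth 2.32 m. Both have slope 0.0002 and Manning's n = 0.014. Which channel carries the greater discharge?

channel A

Channel A: Flow area A = b·y = 7.6 × 10.2 = 77.52 m². Wetted perimeter P = b + 2y = 7.6 + 2×10.2 = 28 m. Hydraulic radius R = A/P = 77.52/28 = 2.769 m. Q_A = (1/0.014)·77.52·2.769^(2/3)·√0.0002 = 154.4 m³/s.
Channel B: For a triangular section with side slope z = 2.9: A = zy² = 2.9×2.32² = 15.61 m²; P = 2y√(1+z²) = 2×2.32×3.068 = 14.23 m. Hydraulic radius R = A/P = 15.61/14.23 = 1.097 m. Q_B = (1/0.014)·15.61·1.097^(2/3)·√0.0002 = 16.77 m³/s.
Q_A = 154.4 m³/s vs Q_B = 16.77 m³/s, so channel A carries more.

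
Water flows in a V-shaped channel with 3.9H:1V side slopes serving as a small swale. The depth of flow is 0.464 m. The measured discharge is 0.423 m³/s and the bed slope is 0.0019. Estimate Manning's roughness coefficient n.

n = 0.032

For a triangular section with side slope z = 3.9: A = zy² = 3.9×0.464² = 0.8397 m²; P = 2y√(1+z²) = 2×0.464×4.026 = 3.736 m.
Hydraulic radius R = A/P = 0.8397/3.736 = 0.2247 m.
Rearranging Manning's equation: n = (1/Q) A R^(2/3) S^(1/2) = (1/0.423) × 0.8397 × 0.2247^(2/3) × √0.0019 = 0.032.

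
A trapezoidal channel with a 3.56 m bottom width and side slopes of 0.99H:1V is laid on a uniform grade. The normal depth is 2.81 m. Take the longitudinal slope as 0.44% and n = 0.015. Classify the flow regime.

With bottom width b = 3.56 m and side slope z = 0.99: A = (b + zy)y = (3.56 + 0.99×2.81)×2.81 = 17.82 m²; P = b + 2y√(1+z²) = 3.56 + 2×2.81×1.407 = 11.47 m.
Hydraulic radius R = A/P = 17.82/11.47 = 1.554 m.
V = (1/n) R^(2/3) √S = (1/0.015) × 1.554^(2/3) × √0.0044 = 5.933 m/s. Hydraulic depth D_h = A/T = 17.82/9.124 = 1.953 m.
Froude number Fr = V/√(g·D_h) = 5.933/√(9.81×1.953) = 1.36, which is greater than 1, so the flow is supercritical.

supercritical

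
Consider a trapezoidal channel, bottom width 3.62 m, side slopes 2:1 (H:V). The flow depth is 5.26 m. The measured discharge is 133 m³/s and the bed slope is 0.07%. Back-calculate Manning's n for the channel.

n = 0.029

With bottom width b = 3.62 m and side slope z = 2: A = (b + zy)y = (3.62 + 2×5.26)×5.26 = 74.38 m²; P = b + 2y√(1+z²) = 3.62 + 2×5.26×2.236 = 27.14 m.
Hydraulic radius R = A/P = 74.38/27.14 = 2.74 m.
Rearranging Manning's equation: n = (1/Q) A R^(2/3) S^(1/2) = (1/133) × 74.38 × 2.74^(2/3) × √0.0007 = 0.029.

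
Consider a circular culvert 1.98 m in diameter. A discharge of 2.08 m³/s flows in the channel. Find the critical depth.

y_c = 0.682 m

At critical depth, Q² T / (g A³) = 1, i.e. A³/T = Q²/g = 2.08²/9.81 = 0.441.
At y = 0.748 m: A³/T = 0.6295 — over.
At y = 0.495 m: A³/T = 0.1272 — short.
At y = 0.682 m: A³/T = 0.4409 — close enough.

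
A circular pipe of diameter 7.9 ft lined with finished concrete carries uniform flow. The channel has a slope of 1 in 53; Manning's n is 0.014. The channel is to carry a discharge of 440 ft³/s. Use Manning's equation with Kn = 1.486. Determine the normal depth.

y_n = 3.43 ft

Manning's equation rearranged: A R^(2/3) = nQ / (1.486·√S) = 0.014 × 440 / (1.486 × √0.01887) = 30.18.
Try y = 2.87 ft: A R^(2/3) = 21.76 — too small.
Try y = 4.07 ft: A R^(2/3) = 40.58 — too large.
Try y = 3.43 ft: A R^(2/3) = 30.16 — ≈ 30.18.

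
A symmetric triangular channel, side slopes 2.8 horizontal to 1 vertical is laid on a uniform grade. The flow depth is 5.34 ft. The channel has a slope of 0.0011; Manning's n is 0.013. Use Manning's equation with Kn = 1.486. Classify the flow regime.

For a triangular section with side slope z = 2.8: A = zy² = 2.8×5.34² = 79.84 ft²; P = 2y√(1+z²) = 2×5.34×2.973 = 31.75 ft.
Hydraulic radius R = A/P = 79.84/31.75 = 2.514 ft.
V = (1.486/n) R^(2/3) √S = (1.486/0.013) × 2.514^(2/3) × √0.0011 = 7.01 ft/s. Hydraulic depth D_h = A/T = 79.84/29.9 = 2.67 ft.
Froude number Fr = V/√(g·D_h) = 7.01/√(32.2×2.67) = 0.756, which is less than 1, so the flow is subcritical.

subcritical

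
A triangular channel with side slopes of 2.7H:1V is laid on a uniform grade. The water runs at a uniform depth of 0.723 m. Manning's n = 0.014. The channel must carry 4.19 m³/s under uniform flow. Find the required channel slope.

For a triangular section with side slope z = 2.7: A = zy² = 2.7×0.723² = 1.411 m²; P = 2y√(1+z²) = 2×0.723×2.879 = 4.163 m.
Hydraulic radius R = A/P = 1.411/4.163 = 0.339 m.
From Manning's equation, S = [nQ / (1 A R^(2/3))]² = [0.014 × 4.19 / (1 × 1.411 × 0.339^(2/3))]² = 0.00731.

S = 0.00731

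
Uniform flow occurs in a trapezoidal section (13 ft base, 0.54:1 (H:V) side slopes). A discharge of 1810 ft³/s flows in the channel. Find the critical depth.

At critical depth, Q² T / (g A³) = 1, i.e. A³/T = Q²/g = 1810²/32.2 = 101700.
Trying y = 6.32 ft: A³/T = 56300 — low.
Trying y = 9.51 ft: A³/T = 220500 — high.
Trying y = 7.56 ft: A³/T = 101800 — matches.

y_c = 7.56 ft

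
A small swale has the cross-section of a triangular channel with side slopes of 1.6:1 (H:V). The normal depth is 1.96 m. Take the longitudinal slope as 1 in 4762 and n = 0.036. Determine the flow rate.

For a triangular section with side slope z = 1.6: A = zy² = 1.6×1.96² = 6.147 m²; P = 2y√(1+z²) = 2×1.96×1.887 = 7.396 m.
Hydraulic radius R = A/P = 6.147/7.396 = 0.831 m.
Manning's equation: Q = (1/n) A R^(2/3) S^(1/2) = (1/0.036) × 6.147 × 0.831^(2/3) × 0.00021^(1/2) = 2.19 m³/s.

Q = 2.19 m³/s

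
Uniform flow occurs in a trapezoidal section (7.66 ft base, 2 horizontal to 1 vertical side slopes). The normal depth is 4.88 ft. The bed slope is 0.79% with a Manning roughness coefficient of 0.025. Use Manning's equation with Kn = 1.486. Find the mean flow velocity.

V = 10.7 ft/s

With bottom width b = 7.66 ft and side slope z = 2: A = (b + zy)y = (7.66 + 2×4.88)×4.88 = 85.01 ft²; P = b + 2y√(1+z²) = 7.66 + 2×4.88×2.236 = 29.48 ft.
Hydraulic radius R = A/P = 85.01/29.48 = 2.883 ft.
From Manning's equation, V = (1.486/n) R^(2/3) S^(1/2) = (1.486/0.025) × 2.883^(2/3) × 0.0079^(1/2) = 10.7 ft/s.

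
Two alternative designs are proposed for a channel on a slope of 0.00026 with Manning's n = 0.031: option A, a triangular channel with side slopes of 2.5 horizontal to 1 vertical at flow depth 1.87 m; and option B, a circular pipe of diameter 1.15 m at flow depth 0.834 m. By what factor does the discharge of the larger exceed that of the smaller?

Channel A: For a triangular section with side slope z = 2.5: A = zy² = 2.5×1.87² = 8.742 m²; P = 2y√(1+z²) = 2×1.87×2.693 = 10.07 m. Hydraulic radius R = A/P = 8.742/10.07 = 0.8681 m. Q_A = (1/0.031)·8.742·0.8681^(2/3)·√0.00026 = 4.138 m³/s.
Channel B: For a circular section of diameter D = 1.15 m at depth y = 0.834 m, the central angle is θ = 2 arccos(1 − 2y/D) = 4.076 rad. Then A = (D²/8)(θ − sin θ) = 0.8068 m² and P = Dθ/2 = 2.344 m. Hydraulic radius R = A/P = 0.8068/2.344 = 0.3442 m. Q_B = (1/0.031)·0.8068·0.3442^(2/3)·√0.00026 = 0.2061 m³/s.
The larger discharge is 4.138 m³/s and the smaller is 0.2061 m³/s; the ratio is 20.1.

20.1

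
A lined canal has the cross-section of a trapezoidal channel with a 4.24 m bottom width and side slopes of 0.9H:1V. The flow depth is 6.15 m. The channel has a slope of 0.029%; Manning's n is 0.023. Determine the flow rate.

With bottom width b = 4.24 m and side slope z = 0.9: A = (b + zy)y = (4.24 + 0.9×6.15)×6.15 = 60.12 m²; P = b + 2y√(1+z²) = 4.24 + 2×6.15×1.345 = 20.79 m.
Hydraulic radius R = A/P = 60.12/20.79 = 2.892 m.
Manning's equation: Q = (1/n) A R^(2/3) S^(1/2) = (1/0.023) × 60.12 × 2.892^(2/3) × 0.00029^(1/2) = 90.3 m³/s.

Q = 90.3 m³/s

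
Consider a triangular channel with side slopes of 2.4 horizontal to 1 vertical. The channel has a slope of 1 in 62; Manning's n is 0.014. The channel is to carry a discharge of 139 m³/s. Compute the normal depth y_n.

Manning's equation rearranged: A R^(2/3) = nQ / (1·√S) = 0.014 × 139 / (√0.01613) = 15.32.
Trying y = 1.89 m: A R^(2/3) = 7.827 — too small.
Trying y = 2.81 m: A R^(2/3) = 22.54 — too large.
Trying y = 2.43 m: A R^(2/3) = 15.3 — close enough.

y_n = 2.43 m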